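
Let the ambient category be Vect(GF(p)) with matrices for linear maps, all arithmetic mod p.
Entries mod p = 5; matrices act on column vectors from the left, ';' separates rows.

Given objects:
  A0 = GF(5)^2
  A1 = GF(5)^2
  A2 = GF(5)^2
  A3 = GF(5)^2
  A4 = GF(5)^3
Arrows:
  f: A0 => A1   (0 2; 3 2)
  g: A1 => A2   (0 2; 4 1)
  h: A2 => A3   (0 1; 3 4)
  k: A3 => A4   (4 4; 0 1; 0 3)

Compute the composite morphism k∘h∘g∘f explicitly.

Answer: (2 3; 0 2; 0 1)

Work:
  e0=⟨1,0⟩ f=>⟨0,3⟩ g=>⟨1,3⟩ h=>⟨3,0⟩ k=>⟨2,0,0⟩
  e1=⟨0,1⟩ f=>⟨2,2⟩ g=>⟨4,0⟩ h=>⟨0,2⟩ k=>⟨3,2,1⟩
⟦path⟧: (2 3; 0 2; 0 1)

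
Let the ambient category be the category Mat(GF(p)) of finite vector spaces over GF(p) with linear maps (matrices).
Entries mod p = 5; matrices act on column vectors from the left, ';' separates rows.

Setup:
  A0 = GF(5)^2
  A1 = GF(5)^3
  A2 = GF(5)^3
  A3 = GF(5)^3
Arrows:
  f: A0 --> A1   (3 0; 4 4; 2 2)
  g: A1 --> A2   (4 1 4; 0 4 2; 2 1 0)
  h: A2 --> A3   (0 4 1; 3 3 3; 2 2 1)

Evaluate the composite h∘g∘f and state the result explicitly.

  e0=⟨1,0⟩ f-->⟨3,4,2⟩ g-->⟨4,0,0⟩ h-->⟨0,2,3⟩
  e1=⟨0,1⟩ f-->⟨0,4,2⟩ g-->⟨2,0,4⟩ h-->⟨4,3,3⟩
composite: (0 4; 2 3; 3 3)

Answer: (0 4; 2 3; 3 3)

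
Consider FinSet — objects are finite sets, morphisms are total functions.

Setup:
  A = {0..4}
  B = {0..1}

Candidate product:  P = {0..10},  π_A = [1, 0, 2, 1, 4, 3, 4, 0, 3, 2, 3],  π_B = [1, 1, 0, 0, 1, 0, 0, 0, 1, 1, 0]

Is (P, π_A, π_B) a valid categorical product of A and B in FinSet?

|A|·|B| = 5·2 = 10;  |P| = 11
  → cardinalities differ; no bijection possible.

Answer: NOT A VALID PRODUCT — |P|=11 ≠ |A|·|B|=10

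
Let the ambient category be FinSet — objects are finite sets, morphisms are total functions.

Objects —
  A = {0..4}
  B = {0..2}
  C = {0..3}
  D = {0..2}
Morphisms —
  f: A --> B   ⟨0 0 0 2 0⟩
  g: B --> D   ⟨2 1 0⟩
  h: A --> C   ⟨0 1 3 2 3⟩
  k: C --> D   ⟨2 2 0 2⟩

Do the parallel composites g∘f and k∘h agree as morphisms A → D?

Along f;g (path 1):
  0 f-->0 g-->2
  1 f-->0 g-->2
  2 f-->0 g-->2
  3 f-->2 g-->0
  4 f-->0 g-->2
  ⟦path⟧₁ = ⟨2 2 2 0 2⟩
Along h;k (path 2):
  0 h-->0 k-->2
  1 h-->1 k-->2
  2 h-->3 k-->2
  3 h-->2 k-->0
  4 h-->3 k-->2
  ⟦path⟧₂ = ⟨2 2 2 0 2⟩
Equal? equal; square commutes

Answer: COMMUTES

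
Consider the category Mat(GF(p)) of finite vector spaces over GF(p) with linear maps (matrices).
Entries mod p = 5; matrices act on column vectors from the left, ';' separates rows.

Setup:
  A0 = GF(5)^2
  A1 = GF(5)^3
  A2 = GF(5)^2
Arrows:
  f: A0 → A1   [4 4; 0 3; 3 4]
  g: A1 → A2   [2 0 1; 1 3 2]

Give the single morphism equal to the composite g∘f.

  e0=⟨1,0⟩ f→⟨4,0,3⟩ g→⟨1,0⟩
  e1=⟨0,1⟩ f→⟨4,3,4⟩ g→⟨2,1⟩
result: [1 2; 0 1]

Answer: [1 2; 0 1]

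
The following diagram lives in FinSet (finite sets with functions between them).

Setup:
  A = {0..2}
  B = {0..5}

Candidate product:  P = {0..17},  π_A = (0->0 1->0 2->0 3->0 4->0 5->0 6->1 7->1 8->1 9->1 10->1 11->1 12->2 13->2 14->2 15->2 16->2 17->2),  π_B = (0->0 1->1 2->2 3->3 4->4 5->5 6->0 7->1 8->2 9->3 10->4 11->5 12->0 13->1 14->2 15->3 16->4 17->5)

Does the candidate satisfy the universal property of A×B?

|A|·|B| = 3·6 = 18;  |P| = 18
Check the pairing map k ↦ (π_A(k), π_B(k)):
  0 -> (0,0)
  1 -> (0,1)
  2 -> (0,2)
  3 -> (0,3)
  4 -> (0,4)
  5 -> (0,5)
  6 -> (1,0)
  7 -> (1,1)
  8 -> (1,2)
  9 -> (1,3)
  10 -> (1,4)
  11 -> (1,5)
  12 -> (2,0)
  13 -> (2,1)
  14 -> (2,2)
  15 -> (2,3)
  16 -> (2,4)
  17 -> (2,5)
distinct pairs in image: 18 / 18 needed
  → bijection onto A×B; projections well-typed.

Answer: VALID PRODUCT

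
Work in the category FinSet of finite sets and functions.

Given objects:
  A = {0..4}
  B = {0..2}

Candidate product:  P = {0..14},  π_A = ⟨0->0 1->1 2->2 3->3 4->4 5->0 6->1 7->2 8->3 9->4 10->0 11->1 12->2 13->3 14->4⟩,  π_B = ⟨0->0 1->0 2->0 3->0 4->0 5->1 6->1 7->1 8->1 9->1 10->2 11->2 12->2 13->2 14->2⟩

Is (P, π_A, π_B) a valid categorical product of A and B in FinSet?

|A|·|B| = 5·3 = 15;  |P| = 15
Check the pairing map k ↦ (π_A(k), π_B(k)):
  0 -> (0,0)
  1 -> (1,0)
  2 -> (2,0)
  3 -> (3,0)
  4 -> (4,0)
  5 -> (0,1)
  6 -> (1,1)
  7 -> (2,1)
  8 -> (3,1)
  9 -> (4,1)
  10 -> (0,2)
  11 -> (1,2)
  12 -> (2,2)
  13 -> (3,2)
  14 -> (4,2)
distinct pairs in image: 15 / 15 needed
  → bijection onto A×B; projections well-typed.

Answer: VALID PRODUCT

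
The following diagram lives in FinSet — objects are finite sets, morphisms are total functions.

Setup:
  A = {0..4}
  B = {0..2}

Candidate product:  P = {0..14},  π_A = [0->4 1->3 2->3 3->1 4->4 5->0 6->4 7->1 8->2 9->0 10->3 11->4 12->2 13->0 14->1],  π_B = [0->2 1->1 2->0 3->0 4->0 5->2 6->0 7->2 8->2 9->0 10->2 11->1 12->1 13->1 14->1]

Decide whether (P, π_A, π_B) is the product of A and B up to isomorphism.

|A|·|B| = 5·3 = 15;  |P| = 15
Check the pairing map k ↦ (π_A(k), π_B(k)):
  0 -> (4,2)
  1 -> (3,1)
  2 -> (3,0)
  3 -> (1,0)
  4 -> (4,0)
  5 -> (0,2)
  6 -> (4,0)  ✗ repeats pair of k=4
  7 -> (1,2)
  8 -> (2,2)
  9 -> (0,0)
  10 -> (3,2)
  11 -> (4,1)
  12 -> (2,1)
  13 -> (0,1)
  14 -> (1,1)
distinct pairs in image: 14 / 15 needed
  → (4,0) hit at k=4 and k=6

Answer: NOT A VALID PRODUCT — duplicate pair at indices 4,6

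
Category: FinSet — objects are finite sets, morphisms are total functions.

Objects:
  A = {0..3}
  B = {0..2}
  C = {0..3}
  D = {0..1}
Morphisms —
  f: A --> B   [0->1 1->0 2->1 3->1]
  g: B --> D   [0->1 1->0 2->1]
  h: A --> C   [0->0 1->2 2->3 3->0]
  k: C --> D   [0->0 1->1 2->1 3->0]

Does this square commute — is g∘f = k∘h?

Along f;g (path 1):
  0 f-->1 g-->0
  1 f-->0 g-->1
  2 f-->1 g-->0
  3 f-->1 g-->0
  composite₁ = [0->0 1->1 2->0 3->0]
Along h;k (path 2):
  0 h-->0 k-->0
  1 h-->2 k-->1
  2 h-->3 k-->0
  3 h-->0 k-->0
  composite₂ = [0->0 1->1 2->0 3->0]
Equal? same morphism ✓

Answer: COMMUTES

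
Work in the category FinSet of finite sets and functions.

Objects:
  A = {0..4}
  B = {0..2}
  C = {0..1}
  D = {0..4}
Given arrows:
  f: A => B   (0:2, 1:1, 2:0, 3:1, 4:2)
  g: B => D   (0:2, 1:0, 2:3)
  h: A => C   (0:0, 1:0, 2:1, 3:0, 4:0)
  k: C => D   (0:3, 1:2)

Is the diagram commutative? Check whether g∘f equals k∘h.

Answer: DOES NOT COMMUTE

Derivation:
Along f;g (path 1):
  0 f=>2 g=>3
  1 f=>1 g=>0
  2 f=>0 g=>2
  3 f=>1 g=>0
  4 f=>2 g=>3
  ⟦path⟧₁ = (0:3, 1:0, 2:2, 3:0, 4:3)
Along h;k (path 2):
  0 h=>0 k=>3
  1 h=>0 k=>3
  2 h=>1 k=>2
  3 h=>0 k=>3
  4 h=>0 k=>3
  ⟦path⟧₂ = (0:3, 1:3, 2:2, 3:3, 4:3)
Equal? distinct morphisms ✗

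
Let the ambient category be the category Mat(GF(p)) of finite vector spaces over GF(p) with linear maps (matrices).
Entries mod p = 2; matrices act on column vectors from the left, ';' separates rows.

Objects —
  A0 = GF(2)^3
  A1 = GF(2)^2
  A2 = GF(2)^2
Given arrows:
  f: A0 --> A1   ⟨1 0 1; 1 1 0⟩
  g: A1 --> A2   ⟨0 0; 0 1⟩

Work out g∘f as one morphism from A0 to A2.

  e0=[1,0,0] f-->[1,1] g-->[0,1]
  e1=[0,1,0] f-->[0,1] g-->[0,1]
  e2=[0,0,1] f-->[1,0] g-->[0,0]
result: ⟨0 0 0; 1 1 0⟩

Answer: ⟨0 0 0; 1 1 0⟩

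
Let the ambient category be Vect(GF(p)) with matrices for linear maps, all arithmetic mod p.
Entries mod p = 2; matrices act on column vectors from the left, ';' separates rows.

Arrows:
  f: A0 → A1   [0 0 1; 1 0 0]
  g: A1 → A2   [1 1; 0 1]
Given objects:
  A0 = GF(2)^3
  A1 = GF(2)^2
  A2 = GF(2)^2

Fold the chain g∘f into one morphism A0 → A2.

  e0=⟨1,0,0⟩ f→⟨0,1⟩ g→⟨1,1⟩
  e1=⟨0,1,0⟩ f→⟨0,0⟩ g→⟨0,0⟩
  e2=⟨0,0,1⟩ f→⟨1,0⟩ g→⟨1,0⟩
composite: [1 0 1; 1 0 0]

Answer: [1 0 1; 1 0 0]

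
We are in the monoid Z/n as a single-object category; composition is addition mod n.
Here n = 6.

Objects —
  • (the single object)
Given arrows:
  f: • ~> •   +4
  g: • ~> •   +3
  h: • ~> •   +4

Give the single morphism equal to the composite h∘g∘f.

Answer: +5

Derivation:
  0 +4≡4 +3≡1 +4≡5  (mod 6)
composite: +5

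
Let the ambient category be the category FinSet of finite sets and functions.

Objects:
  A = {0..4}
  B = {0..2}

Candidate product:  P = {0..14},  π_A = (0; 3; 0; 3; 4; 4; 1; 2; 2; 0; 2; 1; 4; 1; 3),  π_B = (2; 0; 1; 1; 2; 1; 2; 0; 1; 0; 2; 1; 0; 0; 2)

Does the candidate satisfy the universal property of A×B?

Answer: VALID PRODUCT

Work:
|A|·|B| = 5·3 = 15;  |P| = 15
Check the pairing map k ↦ (π_A(k), π_B(k)):
  0 : (0,2)
  1 : (3,0)
  2 : (0,1)
  3 : (3,1)
  4 : (4,2)
  5 : (4,1)
  6 : (1,2)
  7 : (2,0)
  8 : (2,1)
  9 : (0,0)
  10 : (2,2)
  11 : (1,1)
  12 : (4,0)
  13 : (1,0)
  14 : (3,2)
distinct pairs in image: 15 / 15 needed
  → bijection onto A×B; projections well-typed.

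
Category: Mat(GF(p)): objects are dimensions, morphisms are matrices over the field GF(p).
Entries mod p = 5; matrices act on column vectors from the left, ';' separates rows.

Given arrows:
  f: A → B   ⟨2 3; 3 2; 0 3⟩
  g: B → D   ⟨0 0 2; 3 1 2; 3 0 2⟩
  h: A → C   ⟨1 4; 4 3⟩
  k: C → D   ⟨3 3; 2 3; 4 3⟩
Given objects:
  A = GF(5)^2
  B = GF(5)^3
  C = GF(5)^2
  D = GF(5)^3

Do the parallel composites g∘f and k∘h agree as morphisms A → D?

Answer: COMMUTES

Derivation:
Path 1 = f;g:
  e0=[1,0] f→[2,3,0] g→[0,4,1]
  e1=[0,1] f→[3,2,3] g→[1,2,0]
  result₁ = ⟨0 1; 4 2; 1 0⟩
Path 2 = h;k:
  e0=[1,0] h→[1,4] k→[0,4,1]
  e1=[0,1] h→[4,3] k→[1,2,0]
  result₂ = ⟨0 1; 4 2; 1 0⟩
Equal? equal; square commutes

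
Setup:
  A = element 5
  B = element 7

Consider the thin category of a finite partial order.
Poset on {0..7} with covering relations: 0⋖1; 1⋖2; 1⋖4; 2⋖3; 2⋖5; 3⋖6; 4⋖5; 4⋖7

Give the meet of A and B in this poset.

Answer: A∧B = 4

Derivation:
{x : x⊑A ∧ x⊑B} = {0,1,4}  (A=5, B=7)
  0 ⊑ 4
  1 ⊑ 4
  4 ⊑ 4
glb = 4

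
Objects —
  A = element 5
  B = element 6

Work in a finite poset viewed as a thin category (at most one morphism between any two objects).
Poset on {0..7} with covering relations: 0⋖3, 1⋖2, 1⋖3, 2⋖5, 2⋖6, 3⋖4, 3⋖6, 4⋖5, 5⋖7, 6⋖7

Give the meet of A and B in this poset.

Common predecessors of 5,6: {0,1,2,3}
  maximal lower bounds 2 and 3 are incomparable: neither 2⊑3 nor 3⊑2
→ no greatest lower bound exists

Answer: NO MEET EXISTS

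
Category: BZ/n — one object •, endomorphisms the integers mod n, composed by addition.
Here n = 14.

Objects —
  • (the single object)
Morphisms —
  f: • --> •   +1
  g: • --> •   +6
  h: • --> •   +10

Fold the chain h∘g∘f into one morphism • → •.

Answer: +3

Derivation:
  0 +1≡1 +6≡7 +10≡3  (mod 14)
result: +3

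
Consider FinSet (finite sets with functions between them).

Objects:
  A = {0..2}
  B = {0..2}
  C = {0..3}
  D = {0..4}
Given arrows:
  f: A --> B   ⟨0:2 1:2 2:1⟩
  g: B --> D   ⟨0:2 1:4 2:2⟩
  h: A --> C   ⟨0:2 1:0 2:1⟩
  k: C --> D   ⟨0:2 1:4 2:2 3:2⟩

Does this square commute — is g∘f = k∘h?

Along f;g (path 1):
  0 f-->2 g-->2
  1 f-->2 g-->2
  2 f-->1 g-->4
  composite₁ = ⟨0:2 1:2 2:4⟩
Along h;k (path 2):
  0 h-->2 k-->2
  1 h-->0 k-->2
  2 h-->1 k-->4
  composite₂ = ⟨0:2 1:2 2:4⟩
Equal? same morphism ✓

Answer: COMMUTES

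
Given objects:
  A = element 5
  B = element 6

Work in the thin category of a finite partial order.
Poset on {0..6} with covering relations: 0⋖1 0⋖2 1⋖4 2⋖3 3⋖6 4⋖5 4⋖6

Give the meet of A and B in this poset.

{x : x≤A ∧ x≤B} = {0,1,4}  (A=5, B=6)
  0 ≤ 4
  1 ≤ 4
  4 ≤ 4
glb = 4

Answer: A∧B = 4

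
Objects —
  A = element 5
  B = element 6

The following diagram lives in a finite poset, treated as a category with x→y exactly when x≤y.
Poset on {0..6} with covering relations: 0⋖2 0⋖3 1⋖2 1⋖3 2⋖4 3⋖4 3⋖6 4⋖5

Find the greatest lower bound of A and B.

Answer: A∧B = 3

Derivation:
{x : x<=A ∧ x<=B} = {0,1,3}  (A=5, B=6)
  0 <= 3
  1 <= 3
  3 <= 3
glb = 3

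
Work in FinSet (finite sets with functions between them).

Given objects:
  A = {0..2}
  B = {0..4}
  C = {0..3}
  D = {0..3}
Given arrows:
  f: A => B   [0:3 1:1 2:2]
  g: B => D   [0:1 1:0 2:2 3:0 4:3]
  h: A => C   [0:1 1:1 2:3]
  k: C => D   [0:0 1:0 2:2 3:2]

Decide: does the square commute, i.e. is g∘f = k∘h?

Answer: COMMUTES

Derivation:
1) trace f;g:
  0 f=>3 g=>0
  1 f=>1 g=>0
  2 f=>2 g=>2
  composite₁ = [0:0 1:0 2:2]
2) trace h;k:
  0 h=>1 k=>0
  1 h=>1 k=>0
  2 h=>3 k=>2
  composite₂ = [0:0 1:0 2:2]
Equal? YES — commutes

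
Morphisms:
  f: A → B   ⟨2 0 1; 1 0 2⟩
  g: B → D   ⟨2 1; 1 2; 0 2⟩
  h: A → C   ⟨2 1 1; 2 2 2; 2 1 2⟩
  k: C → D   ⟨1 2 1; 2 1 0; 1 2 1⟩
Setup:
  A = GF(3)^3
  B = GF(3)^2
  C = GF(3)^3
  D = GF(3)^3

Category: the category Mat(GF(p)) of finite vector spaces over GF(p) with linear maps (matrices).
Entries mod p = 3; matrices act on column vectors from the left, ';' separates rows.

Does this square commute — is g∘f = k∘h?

Answer: DOES NOT COMMUTE

Derivation:
Along f;g (path 1):
  e0=(1,0,0) f→(2,1) g→(2,1,2)
  e1=(0,1,0) f→(0,0) g→(0,0,0)
  e2=(0,0,1) f→(1,2) g→(1,2,1)
  result₁ = ⟨2 0 1; 1 0 2; 2 0 1⟩
Along h;k (path 2):
  e0=(1,0,0) h→(2,2,2) k→(2,0,2)
  e1=(0,1,0) h→(1,2,1) k→(0,1,0)
  e2=(0,0,1) h→(1,2,2) k→(1,1,1)
  result₂ = ⟨2 0 1; 0 1 1; 2 0 1⟩
Equal? differ; not commutative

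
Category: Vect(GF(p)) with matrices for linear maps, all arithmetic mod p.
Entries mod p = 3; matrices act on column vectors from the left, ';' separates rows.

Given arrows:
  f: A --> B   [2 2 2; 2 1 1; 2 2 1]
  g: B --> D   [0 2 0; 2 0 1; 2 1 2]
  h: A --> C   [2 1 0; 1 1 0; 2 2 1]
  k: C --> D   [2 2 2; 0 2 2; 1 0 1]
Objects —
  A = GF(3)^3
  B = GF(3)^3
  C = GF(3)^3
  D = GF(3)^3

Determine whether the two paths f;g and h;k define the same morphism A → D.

Path 1 = f;g:
  e0=[1,0,0] f-->[2,2,2] g-->[1,0,1]
  e1=[0,1,0] f-->[2,1,2] g-->[2,0,0]
  e2=[0,0,1] f-->[2,1,1] g-->[2,2,1]
  ⟦path⟧₁ = [1 2 2; 0 0 2; 1 0 1]
Path 2 = h;k:
  e0=[1,0,0] h-->[2,1,2] k-->[1,0,1]
  e1=[0,1,0] h-->[1,1,2] k-->[2,0,0]
  e2=[0,0,1] h-->[0,0,1] k-->[2,2,1]
  ⟦path⟧₂ = [1 2 2; 0 0 2; 1 0 1]
Equal? same morphism ✓

Answer: COMMUTES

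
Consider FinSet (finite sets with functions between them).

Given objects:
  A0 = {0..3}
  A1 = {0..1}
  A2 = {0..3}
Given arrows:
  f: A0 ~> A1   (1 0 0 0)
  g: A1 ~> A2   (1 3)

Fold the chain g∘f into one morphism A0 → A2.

Answer: (3 1 1 1)

Trace:
  0 f~>1 g~>3
  1 f~>0 g~>1
  2 f~>0 g~>1
  3 f~>0 g~>1
result: (3 1 1 1)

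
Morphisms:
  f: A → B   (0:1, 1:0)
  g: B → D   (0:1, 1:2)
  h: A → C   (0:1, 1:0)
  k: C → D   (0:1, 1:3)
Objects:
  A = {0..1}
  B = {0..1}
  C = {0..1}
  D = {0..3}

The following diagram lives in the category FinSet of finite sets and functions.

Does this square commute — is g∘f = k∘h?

Path 1 = f;g:
  0 f→1 g→2
  1 f→0 g→1
  ⟦path⟧₁ = (0:2, 1:1)
Path 2 = h;k:
  0 h→1 k→3
  1 h→0 k→1
  ⟦path⟧₂ = (0:3, 1:1)
Equal? distinct morphisms ✗

Answer: DOES NOT COMMUTE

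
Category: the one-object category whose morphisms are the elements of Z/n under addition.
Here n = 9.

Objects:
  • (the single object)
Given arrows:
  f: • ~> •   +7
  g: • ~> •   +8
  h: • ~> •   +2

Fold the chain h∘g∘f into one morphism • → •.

  0 +7≡7 +8≡6 +2≡8  (mod 9)
⟦path⟧: +8

Answer: +8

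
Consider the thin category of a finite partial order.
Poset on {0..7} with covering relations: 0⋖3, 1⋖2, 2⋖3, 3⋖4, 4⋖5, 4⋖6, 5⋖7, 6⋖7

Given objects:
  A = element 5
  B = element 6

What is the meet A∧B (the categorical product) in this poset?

Common predecessors of 5,6: {0,1,2,3,4}
  0 ⊑ 4
  1 ⊑ 4
  2 ⊑ 4
  3 ⊑ 4
  4 ⊑ 4
glb = 4

Answer: A∧B = 4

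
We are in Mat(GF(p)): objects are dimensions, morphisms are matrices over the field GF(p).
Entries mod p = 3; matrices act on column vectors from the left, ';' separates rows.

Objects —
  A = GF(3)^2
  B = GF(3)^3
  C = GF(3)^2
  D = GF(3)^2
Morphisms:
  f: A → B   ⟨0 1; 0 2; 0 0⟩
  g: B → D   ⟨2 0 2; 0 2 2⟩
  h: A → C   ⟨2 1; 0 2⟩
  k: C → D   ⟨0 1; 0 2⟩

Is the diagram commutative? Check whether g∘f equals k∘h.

1) trace f;g:
  e0=[1,0] f→[0,0,0] g→[0,0]
  e1=[0,1] f→[1,2,0] g→[2,1]
  composite₁ = ⟨0 2; 0 1⟩
2) trace h;k:
  e0=[1,0] h→[2,0] k→[0,0]
  e1=[0,1] h→[1,2] k→[2,1]
  composite₂ = ⟨0 2; 0 1⟩
Equal? YES — commutes

Answer: COMMUTES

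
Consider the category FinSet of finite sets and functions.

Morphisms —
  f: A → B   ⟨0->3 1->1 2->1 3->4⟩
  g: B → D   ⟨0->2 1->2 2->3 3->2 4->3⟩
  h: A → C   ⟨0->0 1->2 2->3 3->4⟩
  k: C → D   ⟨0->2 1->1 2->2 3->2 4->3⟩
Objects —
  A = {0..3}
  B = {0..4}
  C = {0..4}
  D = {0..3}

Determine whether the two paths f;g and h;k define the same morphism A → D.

Along f;g (path 1):
  0 f→3 g→2
  1 f→1 g→2
  2 f→1 g→2
  3 f→4 g→3
  composite₁ = ⟨0->2 1->2 2->2 3->3⟩
Along h;k (path 2):
  0 h→0 k→2
  1 h→2 k→2
  2 h→3 k→2
  3 h→4 k→3
  composite₂ = ⟨0->2 1->2 2->2 3->3⟩
Equal? YES — commutes

Answer: COMMUTES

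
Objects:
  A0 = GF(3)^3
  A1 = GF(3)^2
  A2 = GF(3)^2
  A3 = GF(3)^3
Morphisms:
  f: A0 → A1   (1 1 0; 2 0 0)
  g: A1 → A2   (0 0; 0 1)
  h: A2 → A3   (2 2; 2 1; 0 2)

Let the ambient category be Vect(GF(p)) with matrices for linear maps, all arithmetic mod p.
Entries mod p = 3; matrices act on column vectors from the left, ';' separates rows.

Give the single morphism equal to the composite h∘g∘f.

Answer: (1 0 0; 2 0 0; 1 0 0)

Work:
  e0=[1,0,0] f→[1,2] g→[0,2] h→[1,2,1]
  e1=[0,1,0] f→[1,0] g→[0,0] h→[0,0,0]
  e2=[0,0,1] f→[0,0] g→[0,0] h→[0,0,0]
composite: (1 0 0; 2 0 0; 1 0 0)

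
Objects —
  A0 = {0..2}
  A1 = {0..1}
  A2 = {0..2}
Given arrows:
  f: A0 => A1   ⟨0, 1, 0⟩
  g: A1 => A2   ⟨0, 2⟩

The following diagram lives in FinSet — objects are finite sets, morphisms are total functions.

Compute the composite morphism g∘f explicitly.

Answer: ⟨0, 2, 0⟩

Work:
  0 f=>0 g=>0
  1 f=>1 g=>2
  2 f=>0 g=>0
result: ⟨0, 2, 0⟩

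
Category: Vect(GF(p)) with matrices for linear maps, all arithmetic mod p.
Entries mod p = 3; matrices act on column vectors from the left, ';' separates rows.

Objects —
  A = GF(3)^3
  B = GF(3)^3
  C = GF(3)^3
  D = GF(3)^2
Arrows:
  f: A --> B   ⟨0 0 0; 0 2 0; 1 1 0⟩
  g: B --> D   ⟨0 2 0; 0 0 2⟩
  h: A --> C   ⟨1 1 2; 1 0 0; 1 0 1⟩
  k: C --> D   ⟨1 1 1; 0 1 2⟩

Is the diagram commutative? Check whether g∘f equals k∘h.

Answer: DOES NOT COMMUTE

Derivation:
Path 1 = f;g:
  e0=(1,0,0) f-->(0,0,1) g-->(0,2)
  e1=(0,1,0) f-->(0,2,1) g-->(1,2)
  e2=(0,0,1) f-->(0,0,0) g-->(0,0)
  composite₁ = ⟨0 1 0; 2 2 0⟩
Path 2 = h;k:
  e0=(1,0,0) h-->(1,1,1) k-->(0,0)
  e1=(0,1,0) h-->(1,0,0) k-->(1,0)
  e2=(0,0,1) h-->(2,0,1) k-->(0,2)
  composite₂ = ⟨0 1 0; 0 0 2⟩
Equal? distinct morphisms ✗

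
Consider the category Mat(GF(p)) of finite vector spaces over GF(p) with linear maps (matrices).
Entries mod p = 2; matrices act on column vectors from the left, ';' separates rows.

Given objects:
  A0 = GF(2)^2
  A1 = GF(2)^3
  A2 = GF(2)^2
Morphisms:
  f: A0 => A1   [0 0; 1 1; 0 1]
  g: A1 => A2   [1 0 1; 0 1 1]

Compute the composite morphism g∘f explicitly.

  e0=⟨1,0⟩ f=>⟨0,1,0⟩ g=>⟨0,1⟩
  e1=⟨0,1⟩ f=>⟨0,1,1⟩ g=>⟨1,0⟩
result: [0 1; 1 0]

Answer: [0 1; 1 0]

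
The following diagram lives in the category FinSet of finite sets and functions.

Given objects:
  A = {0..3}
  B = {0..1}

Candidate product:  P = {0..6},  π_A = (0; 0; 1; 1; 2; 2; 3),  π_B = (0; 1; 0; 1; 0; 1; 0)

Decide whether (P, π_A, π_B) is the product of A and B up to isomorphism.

|A|·|B| = 4·2 = 8;  |P| = 7
  → cardinalities differ; no bijection possible.

Answer: NOT A VALID PRODUCT — |P|=7 ≠ |A|·|B|=8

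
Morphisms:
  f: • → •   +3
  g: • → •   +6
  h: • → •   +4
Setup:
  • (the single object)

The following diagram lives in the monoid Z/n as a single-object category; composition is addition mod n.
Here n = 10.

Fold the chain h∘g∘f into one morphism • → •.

  0 +3≡3 +6≡9 +4≡3  (mod 10)
result: +3

Answer: +3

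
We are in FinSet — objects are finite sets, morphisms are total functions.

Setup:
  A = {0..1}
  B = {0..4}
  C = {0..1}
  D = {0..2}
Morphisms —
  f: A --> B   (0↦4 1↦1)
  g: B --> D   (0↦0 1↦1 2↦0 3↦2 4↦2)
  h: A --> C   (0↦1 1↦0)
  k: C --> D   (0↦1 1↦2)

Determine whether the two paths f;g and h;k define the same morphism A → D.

Path 1 = f;g:
  0 f-->4 g-->2
  1 f-->1 g-->1
  composite₁ = (0↦2 1↦1)
Path 2 = h;k:
  0 h-->1 k-->2
  1 h-->0 k-->1
  composite₂ = (0↦2 1↦1)
Equal? equal; square commutes

Answer: COMMUTES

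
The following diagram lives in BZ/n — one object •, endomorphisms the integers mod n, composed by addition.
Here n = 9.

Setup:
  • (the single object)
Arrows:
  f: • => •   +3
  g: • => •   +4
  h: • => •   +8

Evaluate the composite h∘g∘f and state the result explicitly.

  0 +3≡3 +4≡7 +8≡6  (mod 9)
composite: +6

Answer: +6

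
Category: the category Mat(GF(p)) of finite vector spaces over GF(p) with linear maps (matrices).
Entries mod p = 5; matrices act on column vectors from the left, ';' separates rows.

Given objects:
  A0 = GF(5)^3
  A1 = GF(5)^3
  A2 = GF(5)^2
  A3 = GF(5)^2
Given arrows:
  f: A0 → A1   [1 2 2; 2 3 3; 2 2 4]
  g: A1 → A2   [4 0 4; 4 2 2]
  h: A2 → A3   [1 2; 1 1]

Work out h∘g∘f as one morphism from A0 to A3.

  e0=(1,0,0) f→(1,2,2) g→(2,2) h→(1,4)
  e1=(0,1,0) f→(2,3,2) g→(1,3) h→(2,4)
  e2=(0,0,1) f→(2,3,4) g→(4,2) h→(3,1)
composite: [1 2 3; 4 4 1]

Answer: [1 2 3; 4 4 1]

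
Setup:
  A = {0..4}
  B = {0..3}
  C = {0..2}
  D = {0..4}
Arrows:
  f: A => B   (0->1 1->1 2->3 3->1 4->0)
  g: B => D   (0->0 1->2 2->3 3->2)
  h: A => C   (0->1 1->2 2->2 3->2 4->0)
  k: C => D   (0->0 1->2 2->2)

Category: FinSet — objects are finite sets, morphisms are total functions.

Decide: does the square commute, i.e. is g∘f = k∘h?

Answer: COMMUTES

Trace:
Path 1 = f;g:
  0 f=>1 g=>2
  1 f=>1 g=>2
  2 f=>3 g=>2
  3 f=>1 g=>2
  4 f=>0 g=>0
  ⟦path⟧₁ = (0->2 1->2 2->2 3->2 4->0)
Path 2 = h;k:
  0 h=>1 k=>2
  1 h=>2 k=>2
  2 h=>2 k=>2
  3 h=>2 k=>2
  4 h=>0 k=>0
  ⟦path⟧₂ = (0->2 1->2 2->2 3->2 4->0)
Equal? YES — commutes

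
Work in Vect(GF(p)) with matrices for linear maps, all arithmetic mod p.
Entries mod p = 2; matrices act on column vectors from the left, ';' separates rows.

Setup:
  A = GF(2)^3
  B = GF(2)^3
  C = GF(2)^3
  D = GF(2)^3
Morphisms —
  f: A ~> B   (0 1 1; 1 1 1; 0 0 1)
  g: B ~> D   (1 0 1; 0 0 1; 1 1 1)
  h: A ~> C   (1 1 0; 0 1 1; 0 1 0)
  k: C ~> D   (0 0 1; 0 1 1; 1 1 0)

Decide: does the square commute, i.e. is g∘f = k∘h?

Answer: COMMUTES

Trace:
Path 1 = f;g:
  e0=⟨1,0,0⟩ f~>⟨0,1,0⟩ g~>⟨0,0,1⟩
  e1=⟨0,1,0⟩ f~>⟨1,1,0⟩ g~>⟨1,0,0⟩
  e2=⟨0,0,1⟩ f~>⟨1,1,1⟩ g~>⟨0,1,1⟩
  result₁ = (0 1 0; 0 0 1; 1 0 1)
Path 2 = h;k:
  e0=⟨1,0,0⟩ h~>⟨1,0,0⟩ k~>⟨0,0,1⟩
  e1=⟨0,1,0⟩ h~>⟨1,1,1⟩ k~>⟨1,0,0⟩
  e2=⟨0,0,1⟩ h~>⟨0,1,0⟩ k~>⟨0,1,1⟩
  result₂ = (0 1 0; 0 0 1; 1 0 1)
Equal? same morphism ✓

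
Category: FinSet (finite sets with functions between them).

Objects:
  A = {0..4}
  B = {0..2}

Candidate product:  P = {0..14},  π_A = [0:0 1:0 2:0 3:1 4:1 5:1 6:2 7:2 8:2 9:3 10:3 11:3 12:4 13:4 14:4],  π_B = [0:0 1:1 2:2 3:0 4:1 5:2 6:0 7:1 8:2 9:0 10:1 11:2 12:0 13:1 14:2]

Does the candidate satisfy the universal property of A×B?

Answer: VALID PRODUCT

Work:
|A|·|B| = 5·3 = 15;  |P| = 15
Check the pairing map k ↦ (π_A(k), π_B(k)):
  0 : (0,0)
  1 : (0,1)
  2 : (0,2)
  3 : (1,0)
  4 : (1,1)
  5 : (1,2)
  6 : (2,0)
  7 : (2,1)
  8 : (2,2)
  9 : (3,0)
  10 : (3,1)
  11 : (3,2)
  12 : (4,0)
  13 : (4,1)
  14 : (4,2)
distinct pairs in image: 15 / 15 needed
  → bijection onto A×B; projections well-typed.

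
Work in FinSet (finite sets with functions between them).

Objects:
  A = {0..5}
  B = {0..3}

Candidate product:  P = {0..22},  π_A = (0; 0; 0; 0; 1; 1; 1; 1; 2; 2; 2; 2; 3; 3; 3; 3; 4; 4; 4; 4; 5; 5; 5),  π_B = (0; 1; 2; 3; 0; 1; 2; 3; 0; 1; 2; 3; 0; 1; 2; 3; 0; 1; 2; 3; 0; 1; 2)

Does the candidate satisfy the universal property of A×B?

Answer: NOT A VALID PRODUCT — |P|=23 ≠ |A|·|B|=24

Derivation:
|A|·|B| = 6·4 = 24;  |P| = 23
  → cardinalities differ; no bijection possible.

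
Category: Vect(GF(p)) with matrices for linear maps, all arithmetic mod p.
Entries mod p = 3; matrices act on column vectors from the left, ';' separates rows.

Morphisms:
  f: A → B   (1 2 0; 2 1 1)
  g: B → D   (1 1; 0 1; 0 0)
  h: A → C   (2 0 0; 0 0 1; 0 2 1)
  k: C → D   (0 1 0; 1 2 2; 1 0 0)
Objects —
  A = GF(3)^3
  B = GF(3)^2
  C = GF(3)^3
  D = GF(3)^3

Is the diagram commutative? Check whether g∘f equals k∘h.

Answer: DOES NOT COMMUTE

Work:
Along f;g (path 1):
  e0=[1,0,0] f→[1,2] g→[0,2,0]
  e1=[0,1,0] f→[2,1] g→[0,1,0]
  e2=[0,0,1] f→[0,1] g→[1,1,0]
  composite₁ = (0 0 1; 2 1 1; 0 0 0)
Along h;k (path 2):
  e0=[1,0,0] h→[2,0,0] k→[0,2,2]
  e1=[0,1,0] h→[0,0,2] k→[0,1,0]
  e2=[0,0,1] h→[0,1,1] k→[1,1,0]
  composite₂ = (0 0 1; 2 1 1; 2 0 0)
Equal? distinct morphisms ✗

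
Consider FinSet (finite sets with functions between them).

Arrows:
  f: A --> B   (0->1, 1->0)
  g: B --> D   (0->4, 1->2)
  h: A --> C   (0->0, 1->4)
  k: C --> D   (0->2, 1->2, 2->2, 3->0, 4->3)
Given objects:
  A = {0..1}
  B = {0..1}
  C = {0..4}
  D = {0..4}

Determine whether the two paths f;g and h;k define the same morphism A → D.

1) trace f;g:
  0 f-->1 g-->2
  1 f-->0 g-->4
  ⟦path⟧₁ = (0->2, 1->4)
2) trace h;k:
  0 h-->0 k-->2
  1 h-->4 k-->3
  ⟦path⟧₂ = (0->2, 1->3)
Equal? distinct morphisms ✗

Answer: DOES NOT COMMUTE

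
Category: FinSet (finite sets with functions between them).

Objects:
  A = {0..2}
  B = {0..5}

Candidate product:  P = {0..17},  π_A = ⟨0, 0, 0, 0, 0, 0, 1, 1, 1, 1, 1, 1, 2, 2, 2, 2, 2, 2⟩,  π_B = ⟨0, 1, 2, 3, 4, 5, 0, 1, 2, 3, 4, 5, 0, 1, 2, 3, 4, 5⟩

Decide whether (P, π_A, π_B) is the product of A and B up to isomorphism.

Answer: VALID PRODUCT

Derivation:
|A|·|B| = 3·6 = 18;  |P| = 18
Check the pairing map k ↦ (π_A(k), π_B(k)):
  0 ↦ (0,0)
  1 ↦ (0,1)
  2 ↦ (0,2)
  3 ↦ (0,3)
  4 ↦ (0,4)
  5 ↦ (0,5)
  6 ↦ (1,0)
  7 ↦ (1,1)
  8 ↦ (1,2)
  9 ↦ (1,3)
  10 ↦ (1,4)
  11 ↦ (1,5)
  12 ↦ (2,0)
  13 ↦ (2,1)
  14 ↦ (2,2)
  15 ↦ (2,3)
  16 ↦ (2,4)
  17 ↦ (2,5)
distinct pairs in image: 18 / 18 needed
  → bijection onto A×B; projections well-typed.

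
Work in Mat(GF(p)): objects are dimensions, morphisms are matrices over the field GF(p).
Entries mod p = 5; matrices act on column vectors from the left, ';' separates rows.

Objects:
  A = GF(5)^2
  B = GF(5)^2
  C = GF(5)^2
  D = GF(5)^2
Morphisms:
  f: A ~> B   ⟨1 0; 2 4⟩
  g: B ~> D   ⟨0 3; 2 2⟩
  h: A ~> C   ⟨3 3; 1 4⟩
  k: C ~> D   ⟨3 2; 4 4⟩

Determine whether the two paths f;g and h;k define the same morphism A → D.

Answer: COMMUTES

Trace:
1) trace f;g:
  e0=⟨1,0⟩ f~>⟨1,2⟩ g~>⟨1,1⟩
  e1=⟨0,1⟩ f~>⟨0,4⟩ g~>⟨2,3⟩
  composite₁ = ⟨1 2; 1 3⟩
2) trace h;k:
  e0=⟨1,0⟩ h~>⟨3,1⟩ k~>⟨1,1⟩
  e1=⟨0,1⟩ h~>⟨3,4⟩ k~>⟨2,3⟩
  composite₂ = ⟨1 2; 1 3⟩
Equal? same morphism ✓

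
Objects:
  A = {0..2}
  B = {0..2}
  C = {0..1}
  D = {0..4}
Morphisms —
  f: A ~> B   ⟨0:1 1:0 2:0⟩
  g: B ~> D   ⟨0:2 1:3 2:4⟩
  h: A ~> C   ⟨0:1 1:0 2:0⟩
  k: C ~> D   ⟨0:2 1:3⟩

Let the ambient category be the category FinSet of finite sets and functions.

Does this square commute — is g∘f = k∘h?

Path 1 = f;g:
  0 f~>1 g~>3
  1 f~>0 g~>2
  2 f~>0 g~>2
  ⟦path⟧₁ = ⟨0:3 1:2 2:2⟩
Path 2 = h;k:
  0 h~>1 k~>3
  1 h~>0 k~>2
  2 h~>0 k~>2
  ⟦path⟧₂ = ⟨0:3 1:2 2:2⟩
Equal? same morphism ✓

Answer: COMMUTES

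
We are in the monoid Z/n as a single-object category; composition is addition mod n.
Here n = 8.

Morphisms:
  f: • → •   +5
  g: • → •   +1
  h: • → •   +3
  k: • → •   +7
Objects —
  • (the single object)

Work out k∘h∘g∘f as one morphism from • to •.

Answer: +0

Derivation:
  0 +5≡5 +1≡6 +3≡1 +7≡0  (mod 8)
composite: +0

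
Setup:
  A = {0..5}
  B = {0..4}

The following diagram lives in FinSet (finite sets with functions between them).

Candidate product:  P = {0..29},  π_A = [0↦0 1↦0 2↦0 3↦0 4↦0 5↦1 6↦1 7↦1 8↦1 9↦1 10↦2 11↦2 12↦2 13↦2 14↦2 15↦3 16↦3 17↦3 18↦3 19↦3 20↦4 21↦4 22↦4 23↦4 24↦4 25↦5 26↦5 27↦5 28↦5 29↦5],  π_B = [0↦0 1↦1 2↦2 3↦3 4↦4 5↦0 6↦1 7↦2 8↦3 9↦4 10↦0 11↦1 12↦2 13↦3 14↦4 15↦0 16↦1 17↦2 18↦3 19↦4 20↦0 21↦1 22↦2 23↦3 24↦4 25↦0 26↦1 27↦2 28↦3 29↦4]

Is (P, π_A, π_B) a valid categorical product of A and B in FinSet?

|A|·|B| = 6·5 = 30;  |P| = 30
Check the pairing map k ↦ (π_A(k), π_B(k)):
  0 ↦ (0,0)
  1 ↦ (0,1)
  2 ↦ (0,2)
  3 ↦ (0,3)
  4 ↦ (0,4)
  5 ↦ (1,0)
  6 ↦ (1,1)
  7 ↦ (1,2)
  8 ↦ (1,3)
  9 ↦ (1,4)
  10 ↦ (2,0)
  11 ↦ (2,1)
  12 ↦ (2,2)
  13 ↦ (2,3)
  14 ↦ (2,4)
  15 ↦ (3,0)
  16 ↦ (3,1)
  17 ↦ (3,2)
  18 ↦ (3,3)
  19 ↦ (3,4)
  20 ↦ (4,0)
  21 ↦ (4,1)
  22 ↦ (4,2)
  23 ↦ (4,3)
  24 ↦ (4,4)
  25 ↦ (5,0)
  26 ↦ (5,1)
  27 ↦ (5,2)
  28 ↦ (5,3)
  29 ↦ (5,4)
distinct pairs in image: 30 / 30 needed
  → bijection onto A×B; projections well-typed.

Answer: VALID PRODUCT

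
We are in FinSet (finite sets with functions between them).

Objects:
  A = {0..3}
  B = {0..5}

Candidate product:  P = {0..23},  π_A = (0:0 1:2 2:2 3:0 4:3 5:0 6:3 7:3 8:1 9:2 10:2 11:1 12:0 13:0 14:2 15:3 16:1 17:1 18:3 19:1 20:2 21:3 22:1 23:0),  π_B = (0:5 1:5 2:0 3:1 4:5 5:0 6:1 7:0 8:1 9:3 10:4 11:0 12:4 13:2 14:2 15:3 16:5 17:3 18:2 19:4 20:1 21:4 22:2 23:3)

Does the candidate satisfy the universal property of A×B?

|A|·|B| = 4·6 = 24;  |P| = 24
Check the pairing map k ↦ (π_A(k), π_B(k)):
  0 : (0,5)
  1 : (2,5)
  2 : (2,0)
  3 : (0,1)
  4 : (3,5)
  5 : (0,0)
  6 : (3,1)
  7 : (3,0)
  8 : (1,1)
  9 : (2,3)
  10 : (2,4)
  11 : (1,0)
  12 : (0,4)
  13 : (0,2)
  14 : (2,2)
  15 : (3,3)
  16 : (1,5)
  17 : (1,3)
  18 : (3,2)
  19 : (1,4)
  20 : (2,1)
  21 : (3,4)
  22 : (1,2)
  23 : (0,3)
distinct pairs in image: 24 / 24 needed
  → bijection onto A×B; projections well-typed.

Answer: VALID PRODUCT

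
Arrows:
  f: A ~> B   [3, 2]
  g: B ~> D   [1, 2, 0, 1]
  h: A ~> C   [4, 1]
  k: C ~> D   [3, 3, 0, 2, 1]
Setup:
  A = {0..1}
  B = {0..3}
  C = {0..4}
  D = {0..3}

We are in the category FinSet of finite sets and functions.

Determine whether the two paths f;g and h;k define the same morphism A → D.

Answer: DOES NOT COMMUTE

Derivation:
Path 1 = f;g:
  0 f~>3 g~>1
  1 f~>2 g~>0
  ⟦path⟧₁ = [1, 0]
Path 2 = h;k:
  0 h~>4 k~>1
  1 h~>1 k~>3
  ⟦path⟧₂ = [1, 3]
Equal? distinct morphisms ✗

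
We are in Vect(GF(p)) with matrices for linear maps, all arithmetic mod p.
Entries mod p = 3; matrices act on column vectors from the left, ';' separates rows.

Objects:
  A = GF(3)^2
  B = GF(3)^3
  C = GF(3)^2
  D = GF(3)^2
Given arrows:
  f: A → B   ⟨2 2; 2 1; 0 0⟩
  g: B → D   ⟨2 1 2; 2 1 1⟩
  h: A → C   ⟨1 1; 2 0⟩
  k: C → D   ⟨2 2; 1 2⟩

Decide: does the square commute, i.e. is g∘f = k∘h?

1) trace f;g:
  e0=(1,0) f→(2,2,0) g→(0,0)
  e1=(0,1) f→(2,1,0) g→(2,2)
  result₁ = ⟨0 2; 0 2⟩
2) trace h;k:
  e0=(1,0) h→(1,2) k→(0,2)
  e1=(0,1) h→(1,0) k→(2,1)
  result₂ = ⟨0 2; 2 1⟩
Equal? differ; not commutative

Answer: DOES NOT COMMUTE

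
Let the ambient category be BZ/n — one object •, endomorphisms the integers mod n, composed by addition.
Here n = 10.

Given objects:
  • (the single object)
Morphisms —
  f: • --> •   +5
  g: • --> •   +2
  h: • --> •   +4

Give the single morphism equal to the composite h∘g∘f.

Answer: +1

Derivation:
  0 +5≡5 +2≡7 +4≡1  (mod 10)
⟦path⟧: +1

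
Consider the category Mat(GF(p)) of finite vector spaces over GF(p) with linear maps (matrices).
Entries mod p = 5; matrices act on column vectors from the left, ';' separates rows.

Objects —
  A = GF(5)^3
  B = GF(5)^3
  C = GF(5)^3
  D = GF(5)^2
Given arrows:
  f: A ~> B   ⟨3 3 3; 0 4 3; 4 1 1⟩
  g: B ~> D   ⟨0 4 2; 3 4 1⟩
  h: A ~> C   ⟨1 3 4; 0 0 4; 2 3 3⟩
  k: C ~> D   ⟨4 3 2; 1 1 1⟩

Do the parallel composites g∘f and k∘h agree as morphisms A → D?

Answer: DOES NOT COMMUTE

Trace:
Path 1 = f;g:
  e0=⟨1,0,0⟩ f~>⟨3,0,4⟩ g~>⟨3,3⟩
  e1=⟨0,1,0⟩ f~>⟨3,4,1⟩ g~>⟨3,1⟩
  e2=⟨0,0,1⟩ f~>⟨3,3,1⟩ g~>⟨4,2⟩
  ⟦path⟧₁ = ⟨3 3 4; 3 1 2⟩
Path 2 = h;k:
  e0=⟨1,0,0⟩ h~>⟨1,0,2⟩ k~>⟨3,3⟩
  e1=⟨0,1,0⟩ h~>⟨3,0,3⟩ k~>⟨3,1⟩
  e2=⟨0,0,1⟩ h~>⟨4,4,3⟩ k~>⟨4,1⟩
  ⟦path⟧₂ = ⟨3 3 4; 3 1 1⟩
Equal? distinct morphisms ✗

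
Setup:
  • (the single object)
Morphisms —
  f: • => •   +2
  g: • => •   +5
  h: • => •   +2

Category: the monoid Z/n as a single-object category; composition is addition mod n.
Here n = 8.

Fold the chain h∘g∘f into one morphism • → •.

Answer: +1

Derivation:
  0 +2≡2 +5≡7 +2≡1  (mod 8)
⟦path⟧: +1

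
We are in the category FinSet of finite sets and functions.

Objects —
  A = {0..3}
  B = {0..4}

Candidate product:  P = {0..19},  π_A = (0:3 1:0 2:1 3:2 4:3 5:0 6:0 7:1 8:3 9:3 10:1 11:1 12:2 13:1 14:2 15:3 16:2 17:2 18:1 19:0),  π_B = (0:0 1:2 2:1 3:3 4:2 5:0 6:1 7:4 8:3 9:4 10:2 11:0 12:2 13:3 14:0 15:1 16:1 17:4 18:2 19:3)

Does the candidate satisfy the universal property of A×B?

Answer: NOT A VALID PRODUCT — duplicate pair at indices 18,10

Derivation:
|A|·|B| = 4·5 = 20;  |P| = 20
Check the pairing map k ↦ (π_A(k), π_B(k)):
  0 : (3,0)
  1 : (0,2)
  2 : (1,1)
  3 : (2,3)
  4 : (3,2)
  5 : (0,0)
  6 : (0,1)
  7 : (1,4)
  8 : (3,3)
  9 : (3,4)
  10 : (1,2)
  11 : (1,0)
  12 : (2,2)
  13 : (1,3)
  14 : (2,0)
  15 : (3,1)
  16 : (2,1)
  17 : (2,4)
  18 : (1,2)  ✗ repeats pair of k=10
  19 : (0,3)
distinct pairs in image: 19 / 20 needed
  → (1,2) hit at k=10 and k=18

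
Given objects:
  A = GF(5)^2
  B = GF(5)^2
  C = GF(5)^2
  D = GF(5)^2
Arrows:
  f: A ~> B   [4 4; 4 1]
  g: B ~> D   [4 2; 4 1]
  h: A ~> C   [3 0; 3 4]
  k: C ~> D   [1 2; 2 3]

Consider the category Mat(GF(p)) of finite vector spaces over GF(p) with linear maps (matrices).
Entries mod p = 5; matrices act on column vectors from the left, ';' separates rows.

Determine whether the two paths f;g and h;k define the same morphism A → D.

Answer: COMMUTES

Derivation:
1) trace f;g:
  e0=(1,0) f~>(4,4) g~>(4,0)
  e1=(0,1) f~>(4,1) g~>(3,2)
  result₁ = [4 3; 0 2]
2) trace h;k:
  e0=(1,0) h~>(3,3) k~>(4,0)
  e1=(0,1) h~>(0,4) k~>(3,2)
  result₂ = [4 3; 0 2]
Equal? same morphism ✓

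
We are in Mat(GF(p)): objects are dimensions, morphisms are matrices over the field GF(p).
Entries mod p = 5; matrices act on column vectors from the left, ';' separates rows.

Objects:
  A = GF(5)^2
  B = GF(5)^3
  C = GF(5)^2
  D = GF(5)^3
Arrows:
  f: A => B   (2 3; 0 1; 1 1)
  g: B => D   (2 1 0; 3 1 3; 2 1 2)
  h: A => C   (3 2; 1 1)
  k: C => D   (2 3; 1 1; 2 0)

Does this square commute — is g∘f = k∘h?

1) trace f;g:
  e0=[1,0] f=>[2,0,1] g=>[4,4,1]
  e1=[0,1] f=>[3,1,1] g=>[2,3,4]
  ⟦path⟧₁ = (4 2; 4 3; 1 4)
2) trace h;k:
  e0=[1,0] h=>[3,1] k=>[4,4,1]
  e1=[0,1] h=>[2,1] k=>[2,3,4]
  ⟦path⟧₂ = (4 2; 4 3; 1 4)
Equal? same morphism ✓

Answer: COMMUTES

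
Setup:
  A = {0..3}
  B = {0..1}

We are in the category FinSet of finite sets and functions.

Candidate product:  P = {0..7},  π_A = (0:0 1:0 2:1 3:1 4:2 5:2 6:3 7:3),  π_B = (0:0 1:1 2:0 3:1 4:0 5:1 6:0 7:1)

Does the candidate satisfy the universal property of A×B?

Answer: VALID PRODUCT

Derivation:
|A|·|B| = 4·2 = 8;  |P| = 8
Check the pairing map k ↦ (π_A(k), π_B(k)):
  0 : (0,0)
  1 : (0,1)
  2 : (1,0)
  3 : (1,1)
  4 : (2,0)
  5 : (2,1)
  6 : (3,0)
  7 : (3,1)
distinct pairs in image: 8 / 8 needed
  → bijection onto A×B; projections well-typed.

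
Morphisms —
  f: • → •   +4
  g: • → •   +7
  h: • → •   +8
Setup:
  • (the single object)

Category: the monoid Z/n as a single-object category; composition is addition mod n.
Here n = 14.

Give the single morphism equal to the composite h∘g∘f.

Answer: +5

Trace:
  0 +4≡4 +7≡11 +8≡5  (mod 14)
⟦path⟧: +5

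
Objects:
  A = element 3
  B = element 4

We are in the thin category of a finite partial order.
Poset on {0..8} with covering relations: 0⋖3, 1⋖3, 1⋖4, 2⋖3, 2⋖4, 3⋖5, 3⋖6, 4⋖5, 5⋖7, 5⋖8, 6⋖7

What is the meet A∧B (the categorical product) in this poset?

Answer: NO MEET EXISTS

Trace:
Common predecessors of 3,4: {1,2}
  maximal lower bounds 1 and 2 are incomparable: neither 1<=2 nor 2<=1
→ no greatest lower bound exists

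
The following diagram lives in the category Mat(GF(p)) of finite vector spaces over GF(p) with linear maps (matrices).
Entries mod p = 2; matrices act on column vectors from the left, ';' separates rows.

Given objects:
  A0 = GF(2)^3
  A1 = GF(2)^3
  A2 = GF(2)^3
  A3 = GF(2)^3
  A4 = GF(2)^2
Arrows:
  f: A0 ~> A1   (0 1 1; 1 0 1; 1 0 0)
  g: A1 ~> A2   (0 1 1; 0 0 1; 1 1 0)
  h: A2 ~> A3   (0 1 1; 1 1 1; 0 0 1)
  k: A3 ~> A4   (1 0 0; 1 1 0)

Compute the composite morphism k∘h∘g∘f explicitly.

Answer: (0 1 0; 0 0 1)

Derivation:
  e0=⟨1,0,0⟩ f~>⟨0,1,1⟩ g~>⟨0,1,1⟩ h~>⟨0,0,1⟩ k~>⟨0,0⟩
  e1=⟨0,1,0⟩ f~>⟨1,0,0⟩ g~>⟨0,0,1⟩ h~>⟨1,1,1⟩ k~>⟨1,0⟩
  e2=⟨0,0,1⟩ f~>⟨1,1,0⟩ g~>⟨1,0,0⟩ h~>⟨0,1,0⟩ k~>⟨0,1⟩
composite: (0 1 0; 0 0 1)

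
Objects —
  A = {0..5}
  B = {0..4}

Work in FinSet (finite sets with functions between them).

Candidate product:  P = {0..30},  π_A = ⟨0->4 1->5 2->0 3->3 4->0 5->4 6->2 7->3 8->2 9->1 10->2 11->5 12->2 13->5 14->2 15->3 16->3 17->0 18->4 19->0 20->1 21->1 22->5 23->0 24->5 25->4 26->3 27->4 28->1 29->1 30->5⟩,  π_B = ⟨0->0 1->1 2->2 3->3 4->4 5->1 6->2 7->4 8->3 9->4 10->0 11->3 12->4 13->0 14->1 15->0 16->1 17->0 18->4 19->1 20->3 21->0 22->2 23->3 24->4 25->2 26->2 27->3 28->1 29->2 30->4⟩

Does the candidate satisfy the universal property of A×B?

|A|·|B| = 6·5 = 30;  |P| = 31
  → cardinalities differ; no bijection possible.

Answer: NOT A VALID PRODUCT — |P|=31 ≠ |A|·|B|=30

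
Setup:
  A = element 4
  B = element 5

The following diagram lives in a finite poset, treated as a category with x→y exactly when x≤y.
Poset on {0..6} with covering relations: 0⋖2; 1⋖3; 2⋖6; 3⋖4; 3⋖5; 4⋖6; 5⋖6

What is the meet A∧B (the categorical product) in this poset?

Lower bounds of A=4 and B=5: {1,3}
  1 <= 3
  3 <= 3
glb = 3

Answer: A∧B = 3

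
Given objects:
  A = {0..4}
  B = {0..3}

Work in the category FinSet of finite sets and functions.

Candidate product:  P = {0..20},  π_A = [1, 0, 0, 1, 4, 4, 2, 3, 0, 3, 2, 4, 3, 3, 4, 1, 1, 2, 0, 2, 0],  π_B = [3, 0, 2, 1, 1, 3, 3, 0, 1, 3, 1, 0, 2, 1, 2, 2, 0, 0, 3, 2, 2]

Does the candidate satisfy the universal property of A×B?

|A|·|B| = 5·4 = 20;  |P| = 21
  → cardinalities differ; no bijection possible.

Answer: NOT A VALID PRODUCT — |P|=21 ≠ |A|·|B|=20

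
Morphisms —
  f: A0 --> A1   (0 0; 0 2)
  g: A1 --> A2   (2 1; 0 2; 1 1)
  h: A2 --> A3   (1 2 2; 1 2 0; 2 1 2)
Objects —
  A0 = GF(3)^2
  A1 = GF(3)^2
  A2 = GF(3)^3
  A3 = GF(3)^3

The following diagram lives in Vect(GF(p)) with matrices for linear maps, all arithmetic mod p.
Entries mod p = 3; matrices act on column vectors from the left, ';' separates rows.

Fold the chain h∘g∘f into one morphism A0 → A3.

  e0=⟨1,0⟩ f-->⟨0,0⟩ g-->⟨0,0,0⟩ h-->⟨0,0,0⟩
  e1=⟨0,1⟩ f-->⟨0,2⟩ g-->⟨2,1,2⟩ h-->⟨2,1,0⟩
composite: (0 2; 0 1; 0 0)

Answer: (0 2; 0 1; 0 0)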